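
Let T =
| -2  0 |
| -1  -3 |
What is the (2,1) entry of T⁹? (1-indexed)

tr T = -5 and det T = 6, so the characteristic polynomial is λ² − (-5)λ + (6) with roots -2 and -3.
Eigenvectors give P = [[-1, 0], [1, 1]] with P⁻¹ = [[-1, 0], [1, 1]], and T = P·diag(-2, -3)·P⁻¹.
Then T⁹ = P·diag(-512, -19683)·P⁻¹ = [[512, 0], [-512, -19683]] · [[-1, 0], [1, 1]] = [[-512, 0], [-19171, -19683]].

-19171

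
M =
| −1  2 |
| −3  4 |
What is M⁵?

[[−61, 62], [−93, 94]]

tr M = 3 and det M = 2, so the characteristic polynomial is λ² − (3)λ + (2) with roots 2 and 1.
Eigenvectors give P = [[2, 1], [3, 1]] with P⁻¹ = [[−1, 1], [3, −2]], and M = P·diag(2, 1)·P⁻¹.
Then M⁵ = P·diag(32, 1)·P⁻¹ = [[64, 1], [96, 1]] · [[−1, 1], [3, −2]] = [[−61, 62], [−93, 94]].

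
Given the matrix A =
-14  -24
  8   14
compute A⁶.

[[64, 0], [0, 64]]

tr A = 0 and det A = -4, so the characteristic polynomial is λ² − (0)λ + (-4) with roots 2 and -2.
Eigenvectors give P = [[-3, -2], [2, 1]] with P⁻¹ = [[1, 2], [-2, -3]], and A = P·diag(2, -2)·P⁻¹.
Then A⁶ = P·diag(64, 64)·P⁻¹ = [[-192, -128], [128, 64]] · [[1, 2], [-2, -3]] = [[64, 0], [0, 64]].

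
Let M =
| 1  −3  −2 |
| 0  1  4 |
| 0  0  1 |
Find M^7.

M = I + N where N = [[0, −3, −2], [0, 0, 4], [0, 0, 0]] is strictly upper-triangular, so N^3 = 0.
(I + N)^7 = I + 7·N + 21·N^2 = [[1, −21, −266], [0, 1, 28], [0, 0, 1]].

[[1, −21, −266], [0, 1, 28], [0, 0, 1]]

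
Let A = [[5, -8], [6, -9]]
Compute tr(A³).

tr A = -4 and det A = 3, so the characteristic polynomial is λ² − (-4)λ + (3) with roots -3 and -1.
Eigenvectors give P = [[1, 4], [1, 3]] with P⁻¹ = [[-3, 4], [1, -1]], and A = P·diag(-3, -1)·P⁻¹.
Then A³ = P·diag(-27, -1)·P⁻¹ = [[-27, -4], [-27, -3]] · [[-3, 4], [1, -1]] = [[77, -104], [78, -105]].

-28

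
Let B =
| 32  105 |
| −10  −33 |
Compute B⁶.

tr B = −1 and det B = −6, so the characteristic polynomial is λ² − (−1)λ + (−6) with roots 2 and −3.
Eigenvectors give P = [[7, −3], [−2, 1]] with P⁻¹ = [[1, 3], [2, 7]], and B = P·diag(2, −3)·P⁻¹.
Then B⁶ = P·diag(64, 729)·P⁻¹ = [[448, −2187], [−128, 729]] · [[1, 3], [2, 7]] = [[−3926, −13965], [1330, 4719]].

[[−3926, −13965], [1330, 4719]]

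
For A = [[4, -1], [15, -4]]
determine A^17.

[[4, -1], [15, -4]]

A² = I (check: tr A = 0 and det A = -1), so A^17 = A since 17 is odd.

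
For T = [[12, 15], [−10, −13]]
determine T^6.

[[−1266, −1995], [1330, 2059]]

tr T = −1 and det T = −6, so the characteristic polynomial is λ² − (−1)λ + (−6) with roots −3 and 2.
Eigenvectors give P = [[−1, 3], [1, −2]] with P⁻¹ = [[2, 3], [1, 1]], and T = P·diag(−3, 2)·P⁻¹.
Then T^6 = P·diag(729, 64)·P⁻¹ = [[−729, 192], [729, −128]] · [[2, 3], [1, 1]] = [[−1266, −1995], [1330, 2059]].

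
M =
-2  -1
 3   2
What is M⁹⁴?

M² = I (check: tr M = 0 and det M = -1), so M⁹⁴ = I since 94 is even.

[[1, 0], [0, 1]]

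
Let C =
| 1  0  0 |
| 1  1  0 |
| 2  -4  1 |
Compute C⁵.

C = I + N where N = [[0, 0, 0], [1, 0, 0], [2, -4, 0]] is strictly lower-triangular, so N³ = 0.
(I + N)⁵ = I + 5·N + 10·N² = [[1, 0, 0], [5, 1, 0], [-30, -20, 1]].

[[1, 0, 0], [5, 1, 0], [-30, -20, 1]]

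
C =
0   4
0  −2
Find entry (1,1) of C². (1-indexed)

0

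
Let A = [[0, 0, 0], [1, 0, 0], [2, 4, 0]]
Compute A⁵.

[[0, 0, 0], [0, 0, 0], [0, 0, 0]]

A is strictly triangular, hence nilpotent: A³ = 0, so A⁵ = 0.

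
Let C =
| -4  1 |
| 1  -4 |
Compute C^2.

[[17, -8], [-8, 17]]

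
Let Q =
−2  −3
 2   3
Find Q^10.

Q² = Q (a projection; rank 1, trace 1), so Q^10 = Q.

[[−2, −3], [2, 3]]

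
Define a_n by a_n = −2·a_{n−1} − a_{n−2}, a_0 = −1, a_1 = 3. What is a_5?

With companion matrix T = [[−2, −1], [1, 0]], [a_n, a_{n−1}]ᵀ = T·[a_{n−1}, a_{n−2}]ᵀ, so [a_5, a_4]ᵀ = T⁴·[a_1, a_0]ᵀ.
T⁴ = [[5, 4], [−4, −3]], giving [a_5, a_4]ᵀ = [[11], [−9]].

11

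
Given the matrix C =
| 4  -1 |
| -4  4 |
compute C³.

C² = [[20, -8], [-32, 20]]
C³ = [[112, -52], [-208, 112]]

[[112, -52], [-208, 112]]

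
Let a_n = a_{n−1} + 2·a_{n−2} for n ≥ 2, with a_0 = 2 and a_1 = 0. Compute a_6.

With companion matrix A = [[1, 2], [1, 0]], [a_n, a_{n−1}]ᵀ = A·[a_{n−1}, a_{n−2}]ᵀ, so [a_6, a_5]ᵀ = A^5·[a_1, a_0]ᵀ.
A^5 = [[21, 22], [11, 10]], giving [a_6, a_5]ᵀ = [[44], [20]].

44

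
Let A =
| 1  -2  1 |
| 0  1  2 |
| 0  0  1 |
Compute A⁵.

[[1, -10, -35], [0, 1, 10], [0, 0, 1]]

A = I + N where N = [[0, -2, 1], [0, 0, 2], [0, 0, 0]] is strictly upper-triangular, so N³ = 0.
(I + N)⁵ = I + 5·N + 10·N² = [[1, -10, -35], [0, 1, 10], [0, 0, 1]].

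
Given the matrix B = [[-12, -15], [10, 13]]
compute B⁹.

[[-40902, -60585], [40390, 60073]]

tr B = 1 and det B = -6, so the characteristic polynomial is λ² − (1)λ + (-6) with roots 3 and -2.
Eigenvectors give P = [[-1, 3], [1, -2]] with P⁻¹ = [[2, 3], [1, 1]], and B = P·diag(3, -2)·P⁻¹.
Then B⁹ = P·diag(19683, -512)·P⁻¹ = [[-19683, -1536], [19683, 1024]] · [[2, 3], [1, 1]] = [[-40902, -60585], [40390, 60073]].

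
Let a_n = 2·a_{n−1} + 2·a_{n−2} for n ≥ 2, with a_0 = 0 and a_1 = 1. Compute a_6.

120

With companion matrix Q = [[2, 2], [1, 0]], [a_n, a_{n−1}]ᵀ = Q·[a_{n−1}, a_{n−2}]ᵀ, so [a_6, a_5]ᵀ = Q^5·[a_1, a_0]ᵀ.
Q^5 = [[120, 88], [44, 32]], giving [a_6, a_5]ᵀ = [[120], [44]].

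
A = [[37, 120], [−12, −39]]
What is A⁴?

tr A = −2 and det A = −3, so the characteristic polynomial is λ² − (−2)λ + (−3) with roots 1 and −3.
Eigenvectors give P = [[10, −3], [−3, 1]] with P⁻¹ = [[1, 3], [3, 10]], and A = P·diag(1, −3)·P⁻¹.
Then A⁴ = P·diag(1, 81)·P⁻¹ = [[10, −243], [−3, 81]] · [[1, 3], [3, 10]] = [[−719, −2400], [240, 801]].

[[−719, −2400], [240, 801]]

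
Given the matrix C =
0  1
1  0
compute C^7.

C² = I (check: tr C = 0 and det C = -1), so C^7 = C since 7 is odd.

[[0, 1], [1, 0]]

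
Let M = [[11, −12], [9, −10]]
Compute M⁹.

[[2051, −2052], [1539, −1540]]

tr M = 1 and det M = −2, so the characteristic polynomial is λ² − (1)λ + (−2) with roots 2 and −1.
Eigenvectors give P = [[4, 1], [3, 1]] with P⁻¹ = [[1, −1], [−3, 4]], and M = P·diag(2, −1)·P⁻¹.
Then M⁹ = P·diag(512, −1)·P⁻¹ = [[2048, −1], [1536, −1]] · [[1, −1], [−3, 4]] = [[2051, −2052], [1539, −1540]].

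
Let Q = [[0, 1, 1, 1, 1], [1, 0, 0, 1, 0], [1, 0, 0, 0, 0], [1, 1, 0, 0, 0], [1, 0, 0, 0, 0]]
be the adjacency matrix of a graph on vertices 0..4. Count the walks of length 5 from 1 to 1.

The number of length-5 walks from vertex 1 to vertex 1 is entry (1,1) of Q^5, where Q is the adjacency matrix.
Q^2 = [[4, 1, 0, 1, 0], [1, 2, 1, 1, 1], [0, 1, 1, 1, 1], [1, 1, 1, 2, 1], [0, 1, 1, 1, 1]]
Q^3 = [[2, 5, 4, 5, 4], [5, 2, 1, 3, 1], [4, 1, 0, 1, 0], [5, 3, 1, 2, 1], [4, 1, 0, 1, 0]]
Q^4 = [[18, 7, 2, 7, 2], [7, 8, 5, 7, 5], [2, 5, 4, 5, 4], [7, 7, 5, 8, 5], [2, 5, 4, 5, 4]]
Q^5 = [[18, 25, 18, 25, 18], [25, 14, 7, 15, 7], [18, 7, 2, 7, 2], [25, 15, 7, 14, 7], [18, 7, 2, 7, 2]]

14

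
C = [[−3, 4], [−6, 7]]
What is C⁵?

tr C = 4 and det C = 3, so the characteristic polynomial is λ² − (4)λ + (3) with roots 3 and 1.
Eigenvectors give P = [[−2, 1], [−3, 1]] with P⁻¹ = [[1, −1], [3, −2]], and C = P·diag(3, 1)·P⁻¹.
Then C⁵ = P·diag(243, 1)·P⁻¹ = [[−486, 1], [−729, 1]] · [[1, −1], [3, −2]] = [[−483, 484], [−726, 727]].

[[−483, 484], [−726, 727]]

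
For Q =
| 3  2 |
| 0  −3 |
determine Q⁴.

Q² = [[9, 0], [0, 9]]
Q³ = [[27, 18], [0, −27]]
Q⁴ = [[81, 0], [0, 81]]

[[81, 0], [0, 81]]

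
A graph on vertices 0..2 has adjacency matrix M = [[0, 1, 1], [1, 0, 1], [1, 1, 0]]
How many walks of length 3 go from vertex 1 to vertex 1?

2

The number of length-3 walks from vertex 1 to vertex 1 is entry (1,1) of M³, where M is the adjacency matrix.
M² = [[2, 1, 1], [1, 2, 1], [1, 1, 2]]
M³ = [[2, 3, 3], [3, 2, 3], [3, 3, 2]]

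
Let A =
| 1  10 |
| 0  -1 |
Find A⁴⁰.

[[1, 0], [0, 1]]

A² = I (check: tr A = 0 and det A = -1), so A⁴⁰ = I since 40 is even.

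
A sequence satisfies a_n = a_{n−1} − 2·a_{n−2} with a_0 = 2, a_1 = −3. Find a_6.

−11

With companion matrix A = [[1, −2], [1, 0]], [a_n, a_{n−1}]ᵀ = A·[a_{n−1}, a_{n−2}]ᵀ, so [a_6, a_5]ᵀ = A^5·[a_1, a_0]ᵀ.
A^5 = [[5, 2], [−1, 6]], giving [a_6, a_5]ᵀ = [[−11], [15]].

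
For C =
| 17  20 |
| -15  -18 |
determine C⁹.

[[61097, 80780], [-60585, -80268]]

tr C = -1 and det C = -6, so the characteristic polynomial is λ² − (-1)λ + (-6) with roots -3 and 2.
Eigenvectors give P = [[-1, 4], [1, -3]] with P⁻¹ = [[3, 4], [1, 1]], and C = P·diag(-3, 2)·P⁻¹.
Then C⁹ = P·diag(-19683, 512)·P⁻¹ = [[19683, 2048], [-19683, -1536]] · [[3, 4], [1, 1]] = [[61097, 80780], [-60585, -80268]].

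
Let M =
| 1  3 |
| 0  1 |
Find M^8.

M = I + N where N = [[0, 3], [0, 0]] is strictly upper-triangular, so N^2 = 0.
(I + N)^8 = I + 8·N = [[1, 24], [0, 1]].

[[1, 24], [0, 1]]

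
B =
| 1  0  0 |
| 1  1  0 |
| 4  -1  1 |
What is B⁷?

[[1, 0, 0], [7, 1, 0], [7, -7, 1]]

B = I + N where N = [[0, 0, 0], [1, 0, 0], [4, -1, 0]] is strictly lower-triangular, so N³ = 0.
(I + N)⁷ = I + 7·N + 21·N² = [[1, 0, 0], [7, 1, 0], [7, -7, 1]].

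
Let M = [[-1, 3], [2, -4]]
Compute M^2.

[[7, -15], [-10, 22]]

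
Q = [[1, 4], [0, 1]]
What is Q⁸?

Q = I + N where N = [[0, 4], [0, 0]] is strictly upper-triangular, so N² = 0.
(I + N)⁸ = I + 8·N = [[1, 32], [0, 1]].

[[1, 32], [0, 1]]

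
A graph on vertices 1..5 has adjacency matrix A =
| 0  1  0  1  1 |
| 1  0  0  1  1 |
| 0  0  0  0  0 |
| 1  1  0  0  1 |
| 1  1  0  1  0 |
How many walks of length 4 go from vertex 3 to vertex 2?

0

The number of length-4 walks from vertex 3 to vertex 2 is entry (3,2) of A⁴, where A is the adjacency matrix.
A² = [[3, 2, 0, 2, 2], [2, 3, 0, 2, 2], [0, 0, 0, 0, 0], [2, 2, 0, 3, 2], [2, 2, 0, 2, 3]]
A³ = [[6, 7, 0, 7, 7], [7, 6, 0, 7, 7], [0, 0, 0, 0, 0], [7, 7, 0, 6, 7], [7, 7, 0, 7, 6]]
A⁴ = [[21, 20, 0, 20, 20], [20, 21, 0, 20, 20], [0, 0, 0, 0, 0], [20, 20, 0, 21, 20], [20, 20, 0, 20, 21]]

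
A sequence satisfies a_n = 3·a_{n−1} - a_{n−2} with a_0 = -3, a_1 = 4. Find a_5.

283

With companion matrix M = [[3, -1], [1, 0]], [a_n, a_{n−1}]ᵀ = M·[a_{n−1}, a_{n−2}]ᵀ, so [a_5, a_4]ᵀ = M⁴·[a_1, a_0]ᵀ.
M⁴ = [[55, -21], [21, -8]], giving [a_5, a_4]ᵀ = [[283], [108]].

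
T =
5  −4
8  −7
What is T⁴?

tr T = −2 and det T = −3, so the characteristic polynomial is λ² − (−2)λ + (−3) with roots 1 and −3.
Eigenvectors give P = [[1, −1], [1, −2]] with P⁻¹ = [[2, −1], [1, −1]], and T = P·diag(1, −3)·P⁻¹.
Then T⁴ = P·diag(1, 81)·P⁻¹ = [[1, −81], [1, −162]] · [[2, −1], [1, −1]] = [[−79, 80], [−160, 161]].

[[−79, 80], [−160, 161]]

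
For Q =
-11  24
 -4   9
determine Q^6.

[[2185, -4368], [728, -1455]]

tr Q = -2 and det Q = -3, so the characteristic polynomial is λ² − (-2)λ + (-3) with roots -3 and 1.
Eigenvectors give P = [[3, -2], [1, -1]] with P⁻¹ = [[1, -2], [1, -3]], and Q = P·diag(-3, 1)·P⁻¹.
Then Q^6 = P·diag(729, 1)·P⁻¹ = [[2187, -2], [729, -1]] · [[1, -2], [1, -3]] = [[2185, -4368], [728, -1455]].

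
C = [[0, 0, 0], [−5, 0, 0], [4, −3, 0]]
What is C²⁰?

C is strictly triangular, hence nilpotent: C³ = 0, so C²⁰ = 0.

[[0, 0, 0], [0, 0, 0], [0, 0, 0]]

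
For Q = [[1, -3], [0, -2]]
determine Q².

[[1, 3], [0, 4]]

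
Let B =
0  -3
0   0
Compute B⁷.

[[0, 0], [0, 0]]

B is strictly triangular, hence nilpotent: B² = 0, so B⁷ = 0.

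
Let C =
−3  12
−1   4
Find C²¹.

[[−3, 12], [−1, 4]]

C² = C (a projection; rank 1, trace 1), so C²¹ = C.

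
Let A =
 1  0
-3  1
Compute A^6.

A = I + N where N = [[0, 0], [-3, 0]] is strictly lower-triangular, so N^2 = 0.
(I + N)^6 = I + 6·N = [[1, 0], [-18, 1]].

[[1, 0], [-18, 1]]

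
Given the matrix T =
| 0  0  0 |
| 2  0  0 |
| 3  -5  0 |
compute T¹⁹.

T is strictly triangular, hence nilpotent: T³ = 0, so T¹⁹ = 0.

[[0, 0, 0], [0, 0, 0], [0, 0, 0]]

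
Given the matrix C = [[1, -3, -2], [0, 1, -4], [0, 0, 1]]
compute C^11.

[[1, -33, 638], [0, 1, -44], [0, 0, 1]]

C = I + N where N = [[0, -3, -2], [0, 0, -4], [0, 0, 0]] is strictly upper-triangular, so N^3 = 0.
(I + N)^11 = I + 11·N + 55·N^2 = [[1, -33, 638], [0, 1, -44], [0, 0, 1]].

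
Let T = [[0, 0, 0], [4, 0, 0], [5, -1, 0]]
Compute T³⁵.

[[0, 0, 0], [0, 0, 0], [0, 0, 0]]

T is strictly triangular, hence nilpotent: T³ = 0, so T³⁵ = 0.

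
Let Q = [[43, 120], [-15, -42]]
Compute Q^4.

[[601, 1560], [-195, -504]]

tr Q = 1 and det Q = -6, so the characteristic polynomial is λ² − (1)λ + (-6) with roots 3 and -2.
Eigenvectors give P = [[3, 8], [-1, -3]] with P⁻¹ = [[3, 8], [-1, -3]], and Q = P·diag(3, -2)·P⁻¹.
Then Q^4 = P·diag(81, 16)·P⁻¹ = [[243, 128], [-81, -48]] · [[3, 8], [-1, -3]] = [[601, 1560], [-195, -504]].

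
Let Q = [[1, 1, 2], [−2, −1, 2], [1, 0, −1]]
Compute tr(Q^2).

3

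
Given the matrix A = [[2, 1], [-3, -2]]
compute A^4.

A^2 = [[1, 0], [0, 1]]
A^3 = [[2, 1], [-3, -2]]
A^4 = [[1, 0], [0, 1]]

[[1, 0], [0, 1]]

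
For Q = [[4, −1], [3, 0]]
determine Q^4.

[[121, −40], [120, −39]]

Q^2 = [[13, −4], [12, −3]]
Q^3 = [[40, −13], [39, −12]]
Q^4 = [[121, −40], [120, −39]]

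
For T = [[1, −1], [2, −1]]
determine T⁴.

T² = [[−1, 0], [0, −1]]
T³ = [[−1, 1], [−2, 1]]
T⁴ = [[1, 0], [0, 1]]

[[1, 0], [0, 1]]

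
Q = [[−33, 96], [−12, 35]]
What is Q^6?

tr Q = 2 and det Q = −3, so the characteristic polynomial is λ² − (2)λ + (−3) with roots 3 and −1.
Eigenvectors give P = [[−8, 3], [−3, 1]] with P⁻¹ = [[1, −3], [3, −8]], and Q = P·diag(3, −1)·P⁻¹.
Then Q^6 = P·diag(729, 1)·P⁻¹ = [[−5832, 3], [−2187, 1]] · [[1, −3], [3, −8]] = [[−5823, 17472], [−2184, 6553]].

[[−5823, 17472], [−2184, 6553]]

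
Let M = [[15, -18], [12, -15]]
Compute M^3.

tr M = 0 and det M = -9, so the characteristic polynomial is λ² − (0)λ + (-9) with roots 3 and -3.
Eigenvectors give P = [[3, 1], [2, 1]] with P⁻¹ = [[1, -1], [-2, 3]], and M = P·diag(3, -3)·P⁻¹.
Then M^3 = P·diag(27, -27)·P⁻¹ = [[81, -27], [54, -27]] · [[1, -1], [-2, 3]] = [[135, -162], [108, -135]].

[[135, -162], [108, -135]]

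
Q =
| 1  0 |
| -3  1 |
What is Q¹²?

[[1, 0], [-36, 1]]

Q = I + N where N = [[0, 0], [-3, 0]] is strictly lower-triangular, so N² = 0.
(I + N)¹² = I + 12·N = [[1, 0], [-36, 1]].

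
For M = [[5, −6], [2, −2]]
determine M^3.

tr M = 3 and det M = 2, so the characteristic polynomial is λ² − (3)λ + (2) with roots 2 and 1.
Eigenvectors give P = [[2, −3], [1, −2]] with P⁻¹ = [[2, −3], [1, −2]], and M = P·diag(2, 1)·P⁻¹.
Then M^3 = P·diag(8, 1)·P⁻¹ = [[16, −3], [8, −2]] · [[2, −3], [1, −2]] = [[29, −42], [14, −20]].

[[29, −42], [14, −20]]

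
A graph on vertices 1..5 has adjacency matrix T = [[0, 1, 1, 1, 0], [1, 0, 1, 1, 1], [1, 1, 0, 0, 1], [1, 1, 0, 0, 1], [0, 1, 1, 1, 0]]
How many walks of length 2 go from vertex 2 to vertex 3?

The number of length-2 walks from vertex 2 to vertex 3 is entry (2,3) of T^2, where T is the adjacency matrix.
T^2 = [[3, 2, 1, 1, 3], [2, 4, 2, 2, 2], [1, 2, 3, 3, 1], [1, 2, 3, 3, 1], [3, 2, 1, 1, 3]]

2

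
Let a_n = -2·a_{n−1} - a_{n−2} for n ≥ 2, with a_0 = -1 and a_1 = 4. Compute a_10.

With companion matrix M = [[-2, -1], [1, 0]], [a_n, a_{n−1}]ᵀ = M·[a_{n−1}, a_{n−2}]ᵀ, so [a_10, a_9]ᵀ = M⁹·[a_1, a_0]ᵀ.
M⁹ = [[-10, -9], [9, 8]], giving [a_10, a_9]ᵀ = [[-31], [28]].

-31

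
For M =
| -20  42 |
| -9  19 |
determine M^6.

[[442, -882], [189, -377]]

tr M = -1 and det M = -2, so the characteristic polynomial is λ² − (-1)λ + (-2) with roots -2 and 1.
Eigenvectors give P = [[-7, -2], [-3, -1]] with P⁻¹ = [[-1, 2], [3, -7]], and M = P·diag(-2, 1)·P⁻¹.
Then M^6 = P·diag(64, 1)·P⁻¹ = [[-448, -2], [-192, -1]] · [[-1, 2], [3, -7]] = [[442, -882], [189, -377]].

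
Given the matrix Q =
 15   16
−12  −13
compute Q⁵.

tr Q = 2 and det Q = −3, so the characteristic polynomial is λ² − (2)λ + (−3) with roots −1 and 3.
Eigenvectors give P = [[−1, 4], [1, −3]] with P⁻¹ = [[3, 4], [1, 1]], and Q = P·diag(−1, 3)·P⁻¹.
Then Q⁵ = P·diag(−1, 243)·P⁻¹ = [[1, 972], [−1, −729]] · [[3, 4], [1, 1]] = [[975, 976], [−732, −733]].

[[975, 976], [−732, −733]]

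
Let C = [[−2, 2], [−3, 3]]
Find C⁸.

[[−2, 2], [−3, 3]]

C² = C (a projection; rank 1, trace 1), so C⁸ = C.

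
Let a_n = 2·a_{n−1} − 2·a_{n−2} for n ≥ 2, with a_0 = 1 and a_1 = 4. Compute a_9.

With companion matrix C = [[2, −2], [1, 0]], [a_n, a_{n−1}]ᵀ = C·[a_{n−1}, a_{n−2}]ᵀ, so [a_9, a_8]ᵀ = C⁸·[a_1, a_0]ᵀ.
C⁸ = [[16, 0], [0, 16]], giving [a_9, a_8]ᵀ = [[64], [16]].

64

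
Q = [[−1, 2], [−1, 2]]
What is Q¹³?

[[−1, 2], [−1, 2]]

Q² = Q (a projection; rank 1, trace 1), so Q¹³ = Q.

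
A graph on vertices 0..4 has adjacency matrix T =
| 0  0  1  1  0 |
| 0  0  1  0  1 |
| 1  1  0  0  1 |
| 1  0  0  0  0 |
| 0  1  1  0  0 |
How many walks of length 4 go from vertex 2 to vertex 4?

The number of length-4 walks from vertex 2 to vertex 4 is entry (2,4) of T⁴, where T is the adjacency matrix.
T² = [[2, 1, 0, 0, 1], [1, 2, 1, 0, 1], [0, 1, 3, 1, 1], [0, 0, 1, 1, 0], [1, 1, 1, 0, 2]]
T³ = [[0, 1, 4, 2, 1], [1, 2, 4, 1, 3], [4, 4, 2, 0, 4], [2, 1, 0, 0, 1], [1, 3, 4, 1, 2]]
T⁴ = [[6, 5, 2, 0, 5], [5, 7, 6, 1, 6], [2, 6, 12, 4, 6], [0, 1, 4, 2, 1], [5, 6, 6, 1, 7]]

6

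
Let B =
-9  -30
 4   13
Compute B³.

tr B = 4 and det B = 3, so the characteristic polynomial is λ² − (4)λ + (3) with roots 1 and 3.
Eigenvectors give P = [[3, -5], [-1, 2]] with P⁻¹ = [[2, 5], [1, 3]], and B = P·diag(1, 3)·P⁻¹.
Then B³ = P·diag(1, 27)·P⁻¹ = [[3, -135], [-1, 54]] · [[2, 5], [1, 3]] = [[-129, -390], [52, 157]].

[[-129, -390], [52, 157]]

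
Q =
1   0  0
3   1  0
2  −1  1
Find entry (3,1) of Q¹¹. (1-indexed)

Q = I + N where N = [[0, 0, 0], [3, 0, 0], [2, −1, 0]] is strictly lower-triangular, so N³ = 0.
(I + N)¹¹ = I + 11·N + 55·N² = [[1, 0, 0], [33, 1, 0], [−143, −11, 1]].

−143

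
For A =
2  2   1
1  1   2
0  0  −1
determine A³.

[[18, 18, 13], [9, 9, 8], [0, 0, −1]]

A² = [[6, 6, 5], [3, 3, 1], [0, 0, 1]]
A³ = [[18, 18, 13], [9, 9, 8], [0, 0, −1]]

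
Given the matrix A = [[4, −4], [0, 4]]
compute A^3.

[[64, −192], [0, 64]]

A^2 = [[16, −32], [0, 16]]
A^3 = [[64, −192], [0, 64]]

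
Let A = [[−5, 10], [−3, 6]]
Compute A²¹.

A² = A (a projection; rank 1, trace 1), so A²¹ = A.

[[−5, 10], [−3, 6]]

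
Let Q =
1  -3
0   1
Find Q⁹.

[[1, -27], [0, 1]]

Q = I + N where N = [[0, -3], [0, 0]] is strictly upper-triangular, so N² = 0.
(I + N)⁹ = I + 9·N = [[1, -27], [0, 1]].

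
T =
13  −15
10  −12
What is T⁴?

[[211, −195], [130, −114]]

tr T = 1 and det T = −6, so the characteristic polynomial is λ² − (1)λ + (−6) with roots 3 and −2.
Eigenvectors give P = [[3, 1], [2, 1]] with P⁻¹ = [[1, −1], [−2, 3]], and T = P·diag(3, −2)·P⁻¹.
Then T⁴ = P·diag(81, 16)·P⁻¹ = [[243, 16], [162, 16]] · [[1, −1], [−2, 3]] = [[211, −195], [130, −114]].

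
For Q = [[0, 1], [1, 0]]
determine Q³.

Q² = I (check: tr Q = 0 and det Q = -1), so Q³ = Q since 3 is odd.

[[0, 1], [1, 0]]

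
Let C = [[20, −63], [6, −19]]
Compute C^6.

[[442, −1323], [126, −377]]

tr C = 1 and det C = −2, so the characteristic polynomial is λ² − (1)λ + (−2) with roots 2 and −1.
Eigenvectors give P = [[−7, −3], [−2, −1]] with P⁻¹ = [[−1, 3], [2, −7]], and C = P·diag(2, −1)·P⁻¹.
Then C^6 = P·diag(64, 1)·P⁻¹ = [[−448, −3], [−128, −1]] · [[−1, 3], [2, −7]] = [[442, −1323], [126, −377]].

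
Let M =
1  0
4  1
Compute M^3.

M = I + N where N = [[0, 0], [4, 0]] is strictly lower-triangular, so N^2 = 0.
(I + N)^3 = I + 3·N = [[1, 0], [12, 1]].

[[1, 0], [12, 1]]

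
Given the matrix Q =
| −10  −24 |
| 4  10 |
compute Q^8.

tr Q = 0 and det Q = −4, so the characteristic polynomial is λ² − (0)λ + (−4) with roots 2 and −2.
Eigenvectors give P = [[−2, 3], [1, −1]] with P⁻¹ = [[1, 3], [1, 2]], and Q = P·diag(2, −2)·P⁻¹.
Then Q^8 = P·diag(256, 256)·P⁻¹ = [[−512, 768], [256, −256]] · [[1, 3], [1, 2]] = [[256, 0], [0, 256]].

[[256, 0], [0, 256]]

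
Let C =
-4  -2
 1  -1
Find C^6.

tr C = -5 and det C = 6, so the characteristic polynomial is λ² − (-5)λ + (6) with roots -3 and -2.
Eigenvectors give P = [[-2, -1], [1, 1]] with P⁻¹ = [[-1, -1], [1, 2]], and C = P·diag(-3, -2)·P⁻¹.
Then C^6 = P·diag(729, 64)·P⁻¹ = [[-1458, -64], [729, 64]] · [[-1, -1], [1, 2]] = [[1394, 1330], [-665, -601]].

[[1394, 1330], [-665, -601]]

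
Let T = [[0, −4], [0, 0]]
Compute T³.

T is strictly triangular, hence nilpotent: T² = 0, so T³ = 0.

[[0, 0], [0, 0]]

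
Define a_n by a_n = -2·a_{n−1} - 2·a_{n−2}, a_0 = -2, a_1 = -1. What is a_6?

With companion matrix C = [[-2, -2], [1, 0]], [a_n, a_{n−1}]ᵀ = C·[a_{n−1}, a_{n−2}]ᵀ, so [a_6, a_5]ᵀ = C⁵·[a_1, a_0]ᵀ.
C⁵ = [[8, 8], [-4, 0]], giving [a_6, a_5]ᵀ = [[-24], [4]].

-24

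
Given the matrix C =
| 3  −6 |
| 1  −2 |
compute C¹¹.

[[3, −6], [1, −2]]

C² = C (a projection; rank 1, trace 1), so C¹¹ = C.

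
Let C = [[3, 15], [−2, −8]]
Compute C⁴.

tr C = −5 and det C = 6, so the characteristic polynomial is λ² − (−5)λ + (6) with roots −2 and −3.
Eigenvectors give P = [[−3, −5], [1, 2]] with P⁻¹ = [[−2, −5], [1, 3]], and C = P·diag(−2, −3)·P⁻¹.
Then C⁴ = P·diag(16, 81)·P⁻¹ = [[−48, −405], [16, 162]] · [[−2, −5], [1, 3]] = [[−309, −975], [130, 406]].

[[−309, −975], [130, 406]]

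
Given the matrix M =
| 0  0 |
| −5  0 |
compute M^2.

M is strictly triangular, hence nilpotent: M^2 = 0, so M^2 = 0.

[[0, 0], [0, 0]]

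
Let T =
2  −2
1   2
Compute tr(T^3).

T^2 = [[2, −8], [4, 2]]
T^3 = [[−4, −20], [10, −4]]

−8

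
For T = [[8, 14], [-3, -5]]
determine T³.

[[50, 98], [-21, -41]]

tr T = 3 and det T = 2, so the characteristic polynomial is λ² − (3)λ + (2) with roots 1 and 2.
Eigenvectors give P = [[-2, 7], [1, -3]] with P⁻¹ = [[3, 7], [1, 2]], and T = P·diag(1, 2)·P⁻¹.
Then T³ = P·diag(1, 8)·P⁻¹ = [[-2, 56], [1, -24]] · [[3, 7], [1, 2]] = [[50, 98], [-21, -41]].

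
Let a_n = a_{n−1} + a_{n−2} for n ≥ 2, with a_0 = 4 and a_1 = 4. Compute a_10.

With companion matrix T = [[1, 1], [1, 0]], [a_n, a_{n−1}]ᵀ = T·[a_{n−1}, a_{n−2}]ᵀ, so [a_10, a_9]ᵀ = T⁹·[a_1, a_0]ᵀ.
T⁹ = [[55, 34], [34, 21]], giving [a_10, a_9]ᵀ = [[356], [220]].

356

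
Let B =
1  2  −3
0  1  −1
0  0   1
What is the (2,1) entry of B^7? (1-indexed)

0

B = I + N where N = [[0, 2, −3], [0, 0, −1], [0, 0, 0]] is strictly upper-triangular, so N^3 = 0.
(I + N)^7 = I + 7·N + 21·N^2 = [[1, 14, −63], [0, 1, −7], [0, 0, 1]].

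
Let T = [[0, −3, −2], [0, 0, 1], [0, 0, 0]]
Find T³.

[[0, 0, 0], [0, 0, 0], [0, 0, 0]]

T is strictly triangular, hence nilpotent: T³ = 0, so T³ = 0.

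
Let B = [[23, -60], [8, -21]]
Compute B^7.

tr B = 2 and det B = -3, so the characteristic polynomial is λ² − (2)λ + (-3) with roots -1 and 3.
Eigenvectors give P = [[-5, 3], [-2, 1]] with P⁻¹ = [[1, -3], [2, -5]], and B = P·diag(-1, 3)·P⁻¹.
Then B^7 = P·diag(-1, 2187)·P⁻¹ = [[5, 6561], [2, 2187]] · [[1, -3], [2, -5]] = [[13127, -32820], [4376, -10941]].

[[13127, -32820], [4376, -10941]]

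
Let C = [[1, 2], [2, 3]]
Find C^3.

[[21, 34], [34, 55]]

C^2 = [[5, 8], [8, 13]]
C^3 = [[21, 34], [34, 55]]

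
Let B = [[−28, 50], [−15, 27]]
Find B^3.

[[−202, 350], [−105, 183]]

tr B = −1 and det B = −6, so the characteristic polynomial is λ² − (−1)λ + (−6) with roots 2 and −3.
Eigenvectors give P = [[−5, 2], [−3, 1]] with P⁻¹ = [[1, −2], [3, −5]], and B = P·diag(2, −3)·P⁻¹.
Then B^3 = P·diag(8, −27)·P⁻¹ = [[−40, −54], [−24, −27]] · [[1, −2], [3, −5]] = [[−202, 350], [−105, 183]].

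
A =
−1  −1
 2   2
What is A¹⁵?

[[−1, −1], [2, 2]]

A² = A (a projection; rank 1, trace 1), so A¹⁵ = A.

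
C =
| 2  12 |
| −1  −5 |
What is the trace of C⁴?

17

tr C = −3 and det C = 2, so the characteristic polynomial is λ² − (−3)λ + (2) with roots −1 and −2.
Eigenvectors give P = [[4, −3], [−1, 1]] with P⁻¹ = [[1, 3], [1, 4]], and C = P·diag(−1, −2)·P⁻¹.
Then C⁴ = P·diag(1, 16)·P⁻¹ = [[4, −48], [−1, 16]] · [[1, 3], [1, 4]] = [[−44, −180], [15, 61]].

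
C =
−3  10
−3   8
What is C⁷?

tr C = 5 and det C = 6, so the characteristic polynomial is λ² − (5)λ + (6) with roots 3 and 2.
Eigenvectors give P = [[−5, 2], [−3, 1]] with P⁻¹ = [[1, −2], [3, −5]], and C = P·diag(3, 2)·P⁻¹.
Then C⁷ = P·diag(2187, 128)·P⁻¹ = [[−10935, 256], [−6561, 128]] · [[1, −2], [3, −5]] = [[−10167, 20590], [−6177, 12482]].

[[−10167, 20590], [−6177, 12482]]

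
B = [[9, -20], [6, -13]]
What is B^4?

[[-399, 800], [-240, 481]]

tr B = -4 and det B = 3, so the characteristic polynomial is λ² − (-4)λ + (3) with roots -1 and -3.
Eigenvectors give P = [[-2, 5], [-1, 3]] with P⁻¹ = [[-3, 5], [-1, 2]], and B = P·diag(-1, -3)·P⁻¹.
Then B^4 = P·diag(1, 81)·P⁻¹ = [[-2, 405], [-1, 243]] · [[-3, 5], [-1, 2]] = [[-399, 800], [-240, 481]].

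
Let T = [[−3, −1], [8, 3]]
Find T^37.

T² = I (check: tr T = 0 and det T = −1), so T^37 = T since 37 is odd.

[[−3, −1], [8, 3]]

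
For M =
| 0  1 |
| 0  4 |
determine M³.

M² = [[0, 4], [0, 16]]
M³ = [[0, 16], [0, 64]]

[[0, 16], [0, 64]]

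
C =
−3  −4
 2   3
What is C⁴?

[[1, 0], [0, 1]]

C² = I (check: tr C = 0 and det C = −1), so C⁴ = I since 4 is even.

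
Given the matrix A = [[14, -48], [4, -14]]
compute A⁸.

[[256, 0], [0, 256]]

tr A = 0 and det A = -4, so the characteristic polynomial is λ² − (0)λ + (-4) with roots -2 and 2.
Eigenvectors give P = [[3, 4], [1, 1]] with P⁻¹ = [[-1, 4], [1, -3]], and A = P·diag(-2, 2)·P⁻¹.
Then A⁸ = P·diag(256, 256)·P⁻¹ = [[768, 1024], [256, 256]] · [[-1, 4], [1, -3]] = [[256, 0], [0, 256]].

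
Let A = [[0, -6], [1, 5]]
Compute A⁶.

tr A = 5 and det A = 6, so the characteristic polynomial is λ² − (5)λ + (6) with roots 2 and 3.
Eigenvectors give P = [[3, -2], [-1, 1]] with P⁻¹ = [[1, 2], [1, 3]], and A = P·diag(2, 3)·P⁻¹.
Then A⁶ = P·diag(64, 729)·P⁻¹ = [[192, -1458], [-64, 729]] · [[1, 2], [1, 3]] = [[-1266, -3990], [665, 2059]].

[[-1266, -3990], [665, 2059]]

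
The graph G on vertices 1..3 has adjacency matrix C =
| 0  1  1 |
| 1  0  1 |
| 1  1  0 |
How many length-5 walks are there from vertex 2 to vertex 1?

The number of length-5 walks from vertex 2 to vertex 1 is entry (2,1) of C⁵, where C is the adjacency matrix.
C² = [[2, 1, 1], [1, 2, 1], [1, 1, 2]]
C³ = [[2, 3, 3], [3, 2, 3], [3, 3, 2]]
C⁴ = [[6, 5, 5], [5, 6, 5], [5, 5, 6]]
C⁵ = [[10, 11, 11], [11, 10, 11], [11, 11, 10]]

11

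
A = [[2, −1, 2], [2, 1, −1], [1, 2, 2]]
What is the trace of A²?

5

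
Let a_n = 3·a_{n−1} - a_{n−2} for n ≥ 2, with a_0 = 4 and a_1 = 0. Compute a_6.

With companion matrix T = [[3, -1], [1, 0]], [a_n, a_{n−1}]ᵀ = T·[a_{n−1}, a_{n−2}]ᵀ, so [a_6, a_5]ᵀ = T⁵·[a_1, a_0]ᵀ.
T⁵ = [[144, -55], [55, -21]], giving [a_6, a_5]ᵀ = [[-220], [-84]].

-220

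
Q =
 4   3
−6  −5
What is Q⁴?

tr Q = −1 and det Q = −2, so the characteristic polynomial is λ² − (−1)λ + (−2) with roots −2 and 1.
Eigenvectors give P = [[−1, −1], [2, 1]] with P⁻¹ = [[1, 1], [−2, −1]], and Q = P·diag(−2, 1)·P⁻¹.
Then Q⁴ = P·diag(16, 1)·P⁻¹ = [[−16, −1], [32, 1]] · [[1, 1], [−2, −1]] = [[−14, −15], [30, 31]].

[[−14, −15], [30, 31]]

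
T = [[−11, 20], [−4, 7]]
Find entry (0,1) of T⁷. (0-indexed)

tr T = −4 and det T = 3, so the characteristic polynomial is λ² − (−4)λ + (3) with roots −3 and −1.
Eigenvectors give P = [[5, 2], [2, 1]] with P⁻¹ = [[1, −2], [−2, 5]], and T = P·diag(−3, −1)·P⁻¹.
Then T⁷ = P·diag(−2187, −1)·P⁻¹ = [[−10935, −2], [−4374, −1]] · [[1, −2], [−2, 5]] = [[−10931, 21860], [−4372, 8743]].

21860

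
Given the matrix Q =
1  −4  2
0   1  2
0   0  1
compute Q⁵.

Q = I + N where N = [[0, −4, 2], [0, 0, 2], [0, 0, 0]] is strictly upper-triangular, so N³ = 0.
(I + N)⁵ = I + 5·N + 10·N² = [[1, −20, −70], [0, 1, 10], [0, 0, 1]].

[[1, −20, −70], [0, 1, 10], [0, 0, 1]]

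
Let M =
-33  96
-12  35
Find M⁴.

[[-639, 1920], [-240, 721]]

tr M = 2 and det M = -3, so the characteristic polynomial is λ² − (2)λ + (-3) with roots 3 and -1.
Eigenvectors give P = [[8, 3], [3, 1]] with P⁻¹ = [[-1, 3], [3, -8]], and M = P·diag(3, -1)·P⁻¹.
Then M⁴ = P·diag(81, 1)·P⁻¹ = [[648, 3], [243, 1]] · [[-1, 3], [3, -8]] = [[-639, 1920], [-240, 721]].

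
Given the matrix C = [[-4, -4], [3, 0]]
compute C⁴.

C² = [[4, 16], [-12, -12]]
C³ = [[32, -16], [12, 48]]
C⁴ = [[-176, -128], [96, -48]]

[[-176, -128], [96, -48]]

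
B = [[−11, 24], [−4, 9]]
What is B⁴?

[[241, −480], [80, −159]]

tr B = −2 and det B = −3, so the characteristic polynomial is λ² − (−2)λ + (−3) with roots 1 and −3.
Eigenvectors give P = [[−2, 3], [−1, 1]] with P⁻¹ = [[1, −3], [1, −2]], and B = P·diag(1, −3)·P⁻¹.
Then B⁴ = P·diag(1, 81)·P⁻¹ = [[−2, 243], [−1, 81]] · [[1, −3], [1, −2]] = [[241, −480], [80, −159]].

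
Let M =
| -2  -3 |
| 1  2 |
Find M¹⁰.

[[1, 0], [0, 1]]

M² = I (check: tr M = 0 and det M = -1), so M¹⁰ = I since 10 is even.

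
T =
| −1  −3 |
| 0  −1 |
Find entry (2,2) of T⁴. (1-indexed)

1

T² = [[1, 6], [0, 1]]
T³ = [[−1, −9], [0, −1]]
T⁴ = [[1, 12], [0, 1]]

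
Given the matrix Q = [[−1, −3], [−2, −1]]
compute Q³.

[[−19, −27], [−18, −19]]

Q² = [[7, 6], [4, 7]]
Q³ = [[−19, −27], [−18, −19]]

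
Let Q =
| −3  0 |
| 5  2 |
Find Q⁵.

[[−243, 0], [275, 32]]

tr Q = −1 and det Q = −6, so the characteristic polynomial is λ² − (−1)λ + (−6) with roots −3 and 2.
Eigenvectors give P = [[−1, 0], [1, 1]] with P⁻¹ = [[−1, 0], [1, 1]], and Q = P·diag(−3, 2)·P⁻¹.
Then Q⁵ = P·diag(−243, 32)·P⁻¹ = [[243, 0], [−243, 32]] · [[−1, 0], [1, 1]] = [[−243, 0], [275, 32]].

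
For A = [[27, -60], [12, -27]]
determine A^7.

tr A = 0 and det A = -9, so the characteristic polynomial is λ² − (0)λ + (-9) with roots 3 and -3.
Eigenvectors give P = [[5, 2], [2, 1]] with P⁻¹ = [[1, -2], [-2, 5]], and A = P·diag(3, -3)·P⁻¹.
Then A^7 = P·diag(2187, -2187)·P⁻¹ = [[10935, -4374], [4374, -2187]] · [[1, -2], [-2, 5]] = [[19683, -43740], [8748, -19683]].

[[19683, -43740], [8748, -19683]]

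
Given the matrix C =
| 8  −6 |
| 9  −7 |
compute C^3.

tr C = 1 and det C = −2, so the characteristic polynomial is λ² − (1)λ + (−2) with roots 2 and −1.
Eigenvectors give P = [[−1, −2], [−1, −3]] with P⁻¹ = [[−3, 2], [1, −1]], and C = P·diag(2, −1)·P⁻¹.
Then C^3 = P·diag(8, −1)·P⁻¹ = [[−8, 2], [−8, 3]] · [[−3, 2], [1, −1]] = [[26, −18], [27, −19]].

[[26, −18], [27, −19]]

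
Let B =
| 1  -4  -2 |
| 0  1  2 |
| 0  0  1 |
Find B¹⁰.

[[1, -40, -380], [0, 1, 20], [0, 0, 1]]

B = I + N where N = [[0, -4, -2], [0, 0, 2], [0, 0, 0]] is strictly upper-triangular, so N³ = 0.
(I + N)¹⁰ = I + 10·N + 45·N² = [[1, -40, -380], [0, 1, 20], [0, 0, 1]].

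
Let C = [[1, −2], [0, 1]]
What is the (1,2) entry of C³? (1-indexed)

C = I + N where N = [[0, −2], [0, 0]] is strictly upper-triangular, so N² = 0.
(I + N)³ = I + 3·N = [[1, −6], [0, 1]].

−6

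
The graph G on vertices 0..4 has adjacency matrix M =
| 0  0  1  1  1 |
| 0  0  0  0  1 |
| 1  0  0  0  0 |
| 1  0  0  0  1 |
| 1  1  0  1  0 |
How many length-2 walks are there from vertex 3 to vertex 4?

The number of length-2 walks from vertex 3 to vertex 4 is entry (3,4) of M², where M is the adjacency matrix.
M² = [[3, 1, 0, 1, 1], [1, 1, 0, 1, 0], [0, 0, 1, 1, 1], [1, 1, 1, 2, 1], [1, 0, 1, 1, 3]]

1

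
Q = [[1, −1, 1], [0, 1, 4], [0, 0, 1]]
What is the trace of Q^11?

Q = I + N where N = [[0, −1, 1], [0, 0, 4], [0, 0, 0]] is strictly upper-triangular, so N^3 = 0.
(I + N)^11 = I + 11·N + 55·N^2 = [[1, −11, −209], [0, 1, 44], [0, 0, 1]].

3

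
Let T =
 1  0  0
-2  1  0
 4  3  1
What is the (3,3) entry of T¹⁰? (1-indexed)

1

T = I + N where N = [[0, 0, 0], [-2, 0, 0], [4, 3, 0]] is strictly lower-triangular, so N³ = 0.
(I + N)¹⁰ = I + 10·N + 45·N² = [[1, 0, 0], [-20, 1, 0], [-230, 30, 1]].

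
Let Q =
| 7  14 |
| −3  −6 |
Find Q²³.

Q² = Q (a projection; rank 1, trace 1), so Q²³ = Q.

[[7, 14], [−3, −6]]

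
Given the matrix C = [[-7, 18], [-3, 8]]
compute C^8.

[[-509, 1530], [-255, 766]]

tr C = 1 and det C = -2, so the characteristic polynomial is λ² − (1)λ + (-2) with roots 2 and -1.
Eigenvectors give P = [[-2, 3], [-1, 1]] with P⁻¹ = [[1, -3], [1, -2]], and C = P·diag(2, -1)·P⁻¹.
Then C^8 = P·diag(256, 1)·P⁻¹ = [[-512, 3], [-256, 1]] · [[1, -3], [1, -2]] = [[-509, 1530], [-255, 766]].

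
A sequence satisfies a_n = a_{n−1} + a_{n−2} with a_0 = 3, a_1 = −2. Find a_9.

−5

With companion matrix T = [[1, 1], [1, 0]], [a_n, a_{n−1}]ᵀ = T·[a_{n−1}, a_{n−2}]ᵀ, so [a_9, a_8]ᵀ = T^8·[a_1, a_0]ᵀ.
T^8 = [[34, 21], [21, 13]], giving [a_9, a_8]ᵀ = [[−5], [−3]].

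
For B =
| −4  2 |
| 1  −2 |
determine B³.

[[−84, 60], [30, −24]]

B² = [[18, −12], [−6, 6]]
B³ = [[−84, 60], [30, −24]]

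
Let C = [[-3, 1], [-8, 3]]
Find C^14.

[[1, 0], [0, 1]]

C² = I (check: tr C = 0 and det C = -1), so C^14 = I since 14 is even.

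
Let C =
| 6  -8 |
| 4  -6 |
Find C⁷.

tr C = 0 and det C = -4, so the characteristic polynomial is λ² − (0)λ + (-4) with roots -2 and 2.
Eigenvectors give P = [[-1, 2], [-1, 1]] with P⁻¹ = [[1, -2], [1, -1]], and C = P·diag(-2, 2)·P⁻¹.
Then C⁷ = P·diag(-128, 128)·P⁻¹ = [[128, 256], [128, 128]] · [[1, -2], [1, -1]] = [[384, -512], [256, -384]].

[[384, -512], [256, -384]]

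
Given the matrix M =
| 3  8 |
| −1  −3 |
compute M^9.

M² = I (check: tr M = 0 and det M = −1), so M^9 = M since 9 is odd.

[[3, 8], [−1, −3]]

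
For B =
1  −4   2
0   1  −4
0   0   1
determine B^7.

[[1, −28, 350], [0, 1, −28], [0, 0, 1]]

B = I + N where N = [[0, −4, 2], [0, 0, −4], [0, 0, 0]] is strictly upper-triangular, so N^3 = 0.
(I + N)^7 = I + 7·N + 21·N^2 = [[1, −28, 350], [0, 1, −28], [0, 0, 1]].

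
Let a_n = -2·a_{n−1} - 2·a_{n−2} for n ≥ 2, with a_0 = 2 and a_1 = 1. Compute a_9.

With companion matrix M = [[-2, -2], [1, 0]], [a_n, a_{n−1}]ᵀ = M·[a_{n−1}, a_{n−2}]ᵀ, so [a_9, a_8]ᵀ = M⁸·[a_1, a_0]ᵀ.
M⁸ = [[16, 0], [0, 16]], giving [a_9, a_8]ᵀ = [[16], [32]].

16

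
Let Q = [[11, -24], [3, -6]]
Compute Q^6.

[[6049, -15960], [1995, -5256]]

tr Q = 5 and det Q = 6, so the characteristic polynomial is λ² − (5)λ + (6) with roots 2 and 3.
Eigenvectors give P = [[-8, 3], [-3, 1]] with P⁻¹ = [[1, -3], [3, -8]], and Q = P·diag(2, 3)·P⁻¹.
Then Q^6 = P·diag(64, 729)·P⁻¹ = [[-512, 2187], [-192, 729]] · [[1, -3], [3, -8]] = [[6049, -15960], [1995, -5256]].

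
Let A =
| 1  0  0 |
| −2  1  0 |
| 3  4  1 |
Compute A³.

A = I + N where N = [[0, 0, 0], [−2, 0, 0], [3, 4, 0]] is strictly lower-triangular, so N³ = 0.
(I + N)³ = I + 3·N + 3·N² = [[1, 0, 0], [−6, 1, 0], [−15, 12, 1]].

[[1, 0, 0], [−6, 1, 0], [−15, 12, 1]]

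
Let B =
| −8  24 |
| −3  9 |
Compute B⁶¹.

B² = B (a projection; rank 1, trace 1), so B⁶¹ = B.

[[−8, 24], [−3, 9]]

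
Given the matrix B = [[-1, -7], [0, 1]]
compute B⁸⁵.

[[-1, -7], [0, 1]]

B² = I (check: tr B = 0 and det B = -1), so B⁸⁵ = B since 85 is odd.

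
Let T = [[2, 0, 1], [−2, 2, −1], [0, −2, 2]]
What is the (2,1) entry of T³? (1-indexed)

−28

T² = [[4, −2, 4], [−8, 6, −6], [4, −8, 6]]
T³ = [[12, −12, 14], [−28, 24, −26], [24, −28, 24]]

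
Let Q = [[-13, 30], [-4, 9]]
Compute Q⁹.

[[-118093, 295230], [-39364, 98409]]

tr Q = -4 and det Q = 3, so the characteristic polynomial is λ² − (-4)λ + (3) with roots -3 and -1.
Eigenvectors give P = [[-3, 5], [-1, 2]] with P⁻¹ = [[-2, 5], [-1, 3]], and Q = P·diag(-3, -1)·P⁻¹.
Then Q⁹ = P·diag(-19683, -1)·P⁻¹ = [[59049, -5], [19683, -2]] · [[-2, 5], [-1, 3]] = [[-118093, 295230], [-39364, 98409]].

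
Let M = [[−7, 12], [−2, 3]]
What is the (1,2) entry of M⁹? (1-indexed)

118092

tr M = −4 and det M = 3, so the characteristic polynomial is λ² − (−4)λ + (3) with roots −1 and −3.
Eigenvectors give P = [[−2, −3], [−1, −1]] with P⁻¹ = [[1, −3], [−1, 2]], and M = P·diag(−1, −3)·P⁻¹.
Then M⁹ = P·diag(−1, −19683)·P⁻¹ = [[2, 59049], [1, 19683]] · [[1, −3], [−1, 2]] = [[−59047, 118092], [−19682, 39363]].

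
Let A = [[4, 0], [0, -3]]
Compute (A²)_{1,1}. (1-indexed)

16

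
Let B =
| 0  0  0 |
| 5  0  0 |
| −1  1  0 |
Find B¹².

[[0, 0, 0], [0, 0, 0], [0, 0, 0]]

B is strictly triangular, hence nilpotent: B³ = 0, so B¹² = 0.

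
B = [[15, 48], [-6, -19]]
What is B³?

[[207, 624], [-78, -235]]

tr B = -4 and det B = 3, so the characteristic polynomial is λ² − (-4)λ + (3) with roots -1 and -3.
Eigenvectors give P = [[-3, -8], [1, 3]] with P⁻¹ = [[-3, -8], [1, 3]], and B = P·diag(-1, -3)·P⁻¹.
Then B³ = P·diag(-1, -27)·P⁻¹ = [[3, 216], [-1, -81]] · [[-3, -8], [1, 3]] = [[207, 624], [-78, -235]].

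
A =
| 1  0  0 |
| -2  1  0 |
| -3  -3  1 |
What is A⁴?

[[1, 0, 0], [-8, 1, 0], [24, -12, 1]]

A = I + N where N = [[0, 0, 0], [-2, 0, 0], [-3, -3, 0]] is strictly lower-triangular, so N³ = 0.
(I + N)⁴ = I + 4·N + 6·N² = [[1, 0, 0], [-8, 1, 0], [24, -12, 1]].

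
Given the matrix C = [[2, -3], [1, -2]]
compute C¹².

[[1, 0], [0, 1]]

C² = I (check: tr C = 0 and det C = -1), so C¹² = I since 12 is even.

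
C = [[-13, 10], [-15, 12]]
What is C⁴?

tr C = -1 and det C = -6, so the characteristic polynomial is λ² − (-1)λ + (-6) with roots -3 and 2.
Eigenvectors give P = [[1, 2], [1, 3]] with P⁻¹ = [[3, -2], [-1, 1]], and C = P·diag(-3, 2)·P⁻¹.
Then C⁴ = P·diag(81, 16)·P⁻¹ = [[81, 32], [81, 48]] · [[3, -2], [-1, 1]] = [[211, -130], [195, -114]].

[[211, -130], [195, -114]]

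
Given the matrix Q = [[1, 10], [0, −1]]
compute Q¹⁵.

[[1, 10], [0, −1]]

Q² = I (check: tr Q = 0 and det Q = −1), so Q¹⁵ = Q since 15 is odd.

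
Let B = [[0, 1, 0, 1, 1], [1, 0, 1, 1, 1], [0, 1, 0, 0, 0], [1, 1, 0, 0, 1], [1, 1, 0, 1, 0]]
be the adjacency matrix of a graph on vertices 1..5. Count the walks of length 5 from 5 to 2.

The number of length-5 walks from vertex 5 to vertex 2 is entry (5,2) of B⁵, where B is the adjacency matrix.
B² = [[3, 2, 1, 2, 2], [2, 4, 0, 2, 2], [1, 0, 1, 1, 1], [2, 2, 1, 3, 2], [2, 2, 1, 2, 3]]
B³ = [[6, 8, 2, 7, 7], [8, 6, 4, 8, 8], [2, 4, 0, 2, 2], [7, 8, 2, 6, 7], [7, 8, 2, 7, 6]]
B⁴ = [[22, 22, 8, 21, 21], [22, 28, 6, 22, 22], [8, 6, 4, 8, 8], [21, 22, 8, 22, 21], [21, 22, 8, 21, 22]]
B⁵ = [[64, 72, 22, 65, 65], [72, 72, 28, 72, 72], [22, 28, 6, 22, 22], [65, 72, 22, 64, 65], [65, 72, 22, 65, 64]]

72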